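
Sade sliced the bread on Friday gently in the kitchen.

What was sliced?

'the bread' marks the patient of the slicing event.

the bread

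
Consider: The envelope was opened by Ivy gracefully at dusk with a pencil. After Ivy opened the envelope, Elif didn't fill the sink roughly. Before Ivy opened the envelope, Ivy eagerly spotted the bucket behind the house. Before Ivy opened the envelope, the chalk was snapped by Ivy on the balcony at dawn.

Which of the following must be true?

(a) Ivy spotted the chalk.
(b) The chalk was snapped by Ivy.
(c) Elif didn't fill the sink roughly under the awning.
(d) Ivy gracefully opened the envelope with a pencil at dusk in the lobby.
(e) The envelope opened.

(b), (c), (e)

(a) Not entailed — Ivy spotted the bucket, not the chalk; the chalk belongs to the snapping event.
(b) Entailed — dropping 'on the balcony', 'at dawn' leaves a sub-description the original still satisfies.
(c) Entailed — under negation, adding a further restriction is entailed: if no such filling event occurred, none occurred under the awning either.
(d) Not entailed — 'in the lobby' adds information not in the original event.
(e) Entailed — 'Ivy opened the envelope' is causative; it entails the inchoative 'the envelope opened'.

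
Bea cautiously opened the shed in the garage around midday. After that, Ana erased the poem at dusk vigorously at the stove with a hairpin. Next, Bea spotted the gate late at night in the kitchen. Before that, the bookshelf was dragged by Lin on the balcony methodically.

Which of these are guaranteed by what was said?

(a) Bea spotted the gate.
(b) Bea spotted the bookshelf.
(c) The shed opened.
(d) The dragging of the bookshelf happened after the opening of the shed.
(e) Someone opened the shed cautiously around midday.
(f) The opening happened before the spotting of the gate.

(a) Entailed — the original entails any weakening of itself; this just drops 'in the kitchen', 'late at night'.
(b) Not entailed — Bea spotted the gate, not the bookshelf; the bookshelf belongs to the dragging event.
(c) Entailed — 'Bea opened the shed' is causative; it entails the inchoative 'the shed opened'.
(d) Not entailed — the narrative doesn't order the opening relative to the dragging.
(e) Entailed — the original entails any weakening of itself; this just drops 'in the garage' and generalizes the agent.
(f) Entailed — the narrative places the opening before the spotting.

(a), (c), (e), (f)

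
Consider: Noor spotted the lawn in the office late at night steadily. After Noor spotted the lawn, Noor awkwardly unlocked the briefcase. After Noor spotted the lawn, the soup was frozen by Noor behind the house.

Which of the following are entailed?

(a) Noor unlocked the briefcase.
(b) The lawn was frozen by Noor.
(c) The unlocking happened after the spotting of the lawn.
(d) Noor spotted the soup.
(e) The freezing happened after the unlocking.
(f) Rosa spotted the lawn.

(a) Entailed — every conjunct here is already in the original unlocking event.
(b) Not entailed — Noor froze the soup, not the lawn; the lawn belongs to the spotting event.
(c) Entailed — the narrative places the spotting before the unlocking.
(d) Not entailed — Noor spotted the lawn, not the soup; the soup belongs to the freezing event.
(e) Not entailed — the narrative doesn't order the unlocking relative to the freezing.
(f) Not entailed — the passage has Noor spotting the lawn, not Rosa.

(a), (c)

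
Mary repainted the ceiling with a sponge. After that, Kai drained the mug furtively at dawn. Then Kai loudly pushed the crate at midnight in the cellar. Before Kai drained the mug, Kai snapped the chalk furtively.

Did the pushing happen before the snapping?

The narrative orders the snapping before the pushing.

no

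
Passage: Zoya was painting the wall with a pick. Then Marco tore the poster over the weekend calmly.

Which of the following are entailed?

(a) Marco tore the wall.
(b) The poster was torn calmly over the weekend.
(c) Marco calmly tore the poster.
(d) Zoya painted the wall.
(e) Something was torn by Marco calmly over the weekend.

(b), (c), (e)

(a) Not entailed — Marco tore the poster, not the wall; the wall belongs to the painting event.
(b) Entailed — generalizing the agent leaves a sub-description the original still satisfies.
(c) Entailed — the original entails any weakening of itself; this just drops 'over the weekend'.
(d) Not entailed — 'was painting' is progressive on an accomplishment; it does not entail the completed 'painted'.
(e) Entailed — this follows by dropping conjuncts from the tearing event's description.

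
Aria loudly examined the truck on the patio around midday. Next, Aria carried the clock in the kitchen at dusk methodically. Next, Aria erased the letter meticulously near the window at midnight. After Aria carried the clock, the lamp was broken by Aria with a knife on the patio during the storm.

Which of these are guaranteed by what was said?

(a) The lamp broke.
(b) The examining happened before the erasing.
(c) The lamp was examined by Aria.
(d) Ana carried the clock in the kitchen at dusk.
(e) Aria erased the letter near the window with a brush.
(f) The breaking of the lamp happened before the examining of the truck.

(a) Entailed — 'Aria broke the lamp' is causative; it entails the inchoative 'the lamp broke'.
(b) Entailed — the narrative places the examining before the erasing.
(c) Not entailed — Aria examined the truck, not the lamp; the lamp belongs to the breaking event.
(d) Not entailed — the passage has Aria carrying the clock, not Ana.
(e) Not entailed — 'with a brush' adds information not in the original event.
(f) Not entailed — the narrative places the examining before the breaking, not after.

(a), (b)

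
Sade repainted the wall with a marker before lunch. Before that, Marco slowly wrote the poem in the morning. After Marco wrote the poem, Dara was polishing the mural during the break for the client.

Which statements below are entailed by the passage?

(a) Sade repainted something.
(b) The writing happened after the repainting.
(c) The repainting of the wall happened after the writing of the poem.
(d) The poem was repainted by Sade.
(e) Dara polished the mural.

(a) Entailed — the original entails any weakening of itself; this just drops 'before lunch', 'with a marker' and generalizes the patient.
(b) Not entailed — the narrative places the writing before the repainting, not after.
(c) Entailed — the narrative places the writing before the repainting.
(d) Not entailed — Sade repainted the wall, not the poem; the poem belongs to the writing event.
(e) Entailed — 'polish' is an activity; 'was polishing' entails that some polishing happened, so 'polished' holds.

(a), (c), (e)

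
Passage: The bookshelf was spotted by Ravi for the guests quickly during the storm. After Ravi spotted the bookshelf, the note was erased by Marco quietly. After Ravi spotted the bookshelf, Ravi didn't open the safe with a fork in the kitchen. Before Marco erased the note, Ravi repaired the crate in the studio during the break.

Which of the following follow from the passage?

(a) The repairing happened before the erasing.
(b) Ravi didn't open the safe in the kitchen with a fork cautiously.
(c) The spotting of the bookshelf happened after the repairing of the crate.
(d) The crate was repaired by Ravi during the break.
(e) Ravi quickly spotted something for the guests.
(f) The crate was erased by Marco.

(a), (b), (d), (e)

(a) Entailed — the narrative places the repairing before the erasing.
(b) Entailed — under negation, adding a further restriction is entailed: if no such opening event occurred, none occurred cautiously either.
(c) Not entailed — the narrative doesn't order the repairing relative to the spotting.
(d) Entailed — dropping 'in the studio' leaves a sub-description the original still satisfies.
(e) Entailed — dropping 'during the storm' and generalizing the patient leaves a sub-description the original still satisfies.
(f) Not entailed — Marco erased the note, not the crate; the crate belongs to the repairing event.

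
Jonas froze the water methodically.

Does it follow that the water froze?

'Jonas froze the water' is the causative; it entails the inchoative 'the water froze'.

yes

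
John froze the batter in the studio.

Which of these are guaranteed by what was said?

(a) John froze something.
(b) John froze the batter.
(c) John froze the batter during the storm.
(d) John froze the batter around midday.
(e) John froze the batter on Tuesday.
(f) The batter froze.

(a), (b), (f)

(a) Entailed — this follows by dropping conjuncts from the freezing event's description.
(b) Entailed — this follows by dropping conjuncts from the freezing event's description.
(c) Not entailed — 'during the storm' adds information not in the original event.
(d) Not entailed — 'around midday' adds information not in the original event.
(e) Not entailed — 'on Tuesday' adds information not in the original event.
(f) Entailed — 'John froze the batter' is causative; it entails the inchoative 'the batter froze'.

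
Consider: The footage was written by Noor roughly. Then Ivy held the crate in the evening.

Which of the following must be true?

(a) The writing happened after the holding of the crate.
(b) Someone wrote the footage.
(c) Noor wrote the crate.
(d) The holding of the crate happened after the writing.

(b), (d)

(a) Not entailed — the narrative places the writing before the holding, not after.
(b) Entailed — the original entails any weakening of itself; this just drops 'roughly' and generalizes the agent.
(c) Not entailed — Noor wrote the footage, not the crate; the crate belongs to the holding event.
(d) Entailed — the narrative places the writing before the holding.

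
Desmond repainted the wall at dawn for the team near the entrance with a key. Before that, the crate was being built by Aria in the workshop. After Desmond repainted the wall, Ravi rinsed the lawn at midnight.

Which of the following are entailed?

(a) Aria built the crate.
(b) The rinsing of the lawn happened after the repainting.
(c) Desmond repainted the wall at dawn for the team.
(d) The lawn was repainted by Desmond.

(b), (c)

(a) Not entailed — 'was building' is progressive on an accomplishment; it does not entail the completed 'built'.
(b) Entailed — the narrative places the repainting before the rinsing.
(c) Entailed — the original entails any weakening of itself; this just drops 'with a key', 'near the entrance'.
(d) Not entailed — Desmond repainted the wall, not the lawn; the lawn belongs to the rinsing event.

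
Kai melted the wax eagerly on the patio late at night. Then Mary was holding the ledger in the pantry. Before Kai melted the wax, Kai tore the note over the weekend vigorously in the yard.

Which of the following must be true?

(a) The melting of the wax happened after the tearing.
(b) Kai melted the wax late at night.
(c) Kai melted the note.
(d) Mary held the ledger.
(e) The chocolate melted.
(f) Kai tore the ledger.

(a) Entailed — the narrative places the tearing before the melting.
(b) Entailed — dropping 'on the patio', 'eagerly' leaves a sub-description the original still satisfies.
(c) Not entailed — Kai melted the wax, not the note; the note belongs to the tearing event.
(d) Entailed — 'hold' is an activity; 'was holding' entails that some holding happened, so 'held' holds.
(e) Not entailed — the wax is what melted, not the chocolate.
(f) Not entailed — Kai tore the note, not the ledger; the ledger belongs to the holding event.

(a), (b), (d)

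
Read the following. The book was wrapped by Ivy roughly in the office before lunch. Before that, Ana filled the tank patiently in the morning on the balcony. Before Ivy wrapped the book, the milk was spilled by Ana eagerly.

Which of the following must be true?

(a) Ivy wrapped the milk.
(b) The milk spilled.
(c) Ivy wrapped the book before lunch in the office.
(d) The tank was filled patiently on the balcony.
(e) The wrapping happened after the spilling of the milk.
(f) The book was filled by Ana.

(b), (c), (d), (e)

(a) Not entailed — Ivy wrapped the book, not the milk; the milk belongs to the spilling event.
(b) Entailed — 'Ana spilled the milk' is causative; it entails the inchoative 'the milk spilled'.
(c) Entailed — the original entails any weakening of itself; this just drops 'roughly'.
(d) Entailed — every conjunct here is already in the original filling event.
(e) Entailed — the narrative places the spilling before the wrapping.
(f) Not entailed — Ana filled the tank, not the book; the book belongs to the wrapping event.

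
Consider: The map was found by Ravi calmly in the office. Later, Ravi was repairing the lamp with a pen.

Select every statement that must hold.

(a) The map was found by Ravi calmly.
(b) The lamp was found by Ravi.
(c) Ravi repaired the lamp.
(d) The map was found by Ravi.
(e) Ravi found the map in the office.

(a), (d), (e)

(a) Entailed — every conjunct here is already in the original finding event.
(b) Not entailed — Ravi found the map, not the lamp; the lamp belongs to the repairing event.
(c) Not entailed — 'was repairing' is progressive on an accomplishment; it does not entail the completed 'repaired'.
(d) Entailed — every conjunct here is already in the original finding event.
(e) Entailed — the original entails any weakening of itself; this just drops 'calmly'.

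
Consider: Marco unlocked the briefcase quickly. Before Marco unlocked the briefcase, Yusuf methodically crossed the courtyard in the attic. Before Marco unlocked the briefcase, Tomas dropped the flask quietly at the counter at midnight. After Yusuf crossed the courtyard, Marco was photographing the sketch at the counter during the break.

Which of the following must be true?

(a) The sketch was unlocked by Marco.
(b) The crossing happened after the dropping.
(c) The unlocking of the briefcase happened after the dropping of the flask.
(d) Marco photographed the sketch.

(c)

(a) Not entailed — Marco unlocked the briefcase, not the sketch; the sketch belongs to the photographing event.
(b) Not entailed — the narrative doesn't order the dropping relative to the crossing.
(c) Entailed — the narrative places the dropping before the unlocking.
(d) Not entailed — 'was photographing' is progressive on an accomplishment; it does not entail the completed 'photographed'.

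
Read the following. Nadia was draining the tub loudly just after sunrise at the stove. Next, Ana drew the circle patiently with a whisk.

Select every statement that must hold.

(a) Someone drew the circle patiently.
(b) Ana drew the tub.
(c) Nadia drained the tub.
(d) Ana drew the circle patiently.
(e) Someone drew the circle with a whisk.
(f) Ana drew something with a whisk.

(a), (d), (e), (f)

(a) Entailed — every conjunct here is already in the original drawing event.
(b) Not entailed — Ana drew the circle, not the tub; the tub belongs to the draining event.
(c) Not entailed — 'was draining' is progressive on an accomplishment; it does not entail the completed 'drained'.
(d) Entailed — every conjunct here is already in the original drawing event.
(e) Entailed — the original entails any weakening of itself; this just drops 'patiently' and generalizes the agent.
(f) Entailed — every conjunct here is already in the original drawing event.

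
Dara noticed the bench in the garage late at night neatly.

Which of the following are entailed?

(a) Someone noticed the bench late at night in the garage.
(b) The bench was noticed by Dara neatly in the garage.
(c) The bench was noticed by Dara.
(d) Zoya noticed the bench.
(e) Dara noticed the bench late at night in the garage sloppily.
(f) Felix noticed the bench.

(a), (b), (c)

(a) Entailed — dropping 'neatly' and generalizing the agent leaves a sub-description the original still satisfies.
(b) Entailed — the original entails any weakening of itself; this just drops 'late at night'.
(c) Entailed — the original entails any weakening of itself; this just drops 'neatly', 'late at night', 'in the garage'.
(d) Not entailed — the passage has Dara noticing the bench, not Zoya.
(e) Not entailed — 'sloppily' adds a manner not in (and inconsistent with) the original.
(f) Not entailed — the passage has Dara noticing the bench, not Felix.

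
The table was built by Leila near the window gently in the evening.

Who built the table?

Leila

'Leila' marks the agent of the building event.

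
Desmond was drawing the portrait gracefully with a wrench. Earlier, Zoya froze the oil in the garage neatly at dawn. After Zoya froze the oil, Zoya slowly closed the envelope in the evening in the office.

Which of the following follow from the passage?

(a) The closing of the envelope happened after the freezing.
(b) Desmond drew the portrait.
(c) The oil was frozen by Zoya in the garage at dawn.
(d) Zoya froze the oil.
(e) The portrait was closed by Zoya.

(a) Entailed — the narrative places the freezing before the closing.
(b) Not entailed — 'was drawing' is progressive on an accomplishment; it does not entail the completed 'drew'.
(c) Entailed — every conjunct here is already in the original freezing event.
(d) Entailed — the original entails any weakening of itself; this just drops 'in the garage', 'neatly', 'at dawn'.
(e) Not entailed — Zoya closed the envelope, not the portrait; the portrait belongs to the drawing event.

(a), (c), (d)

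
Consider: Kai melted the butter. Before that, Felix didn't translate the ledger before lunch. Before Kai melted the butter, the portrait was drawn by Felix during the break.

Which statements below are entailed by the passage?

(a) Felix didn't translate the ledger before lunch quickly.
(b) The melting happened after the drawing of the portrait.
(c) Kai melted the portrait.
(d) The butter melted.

(a), (b), (d)

(a) Entailed — under negation, adding a further restriction is entailed: if no such translating event occurred, none occurred quickly either.
(b) Entailed — the narrative places the drawing before the melting.
(c) Not entailed — Kai melted the butter, not the portrait; the portrait belongs to the drawing event.
(d) Entailed — 'Kai melted the butter' is causative; it entails the inchoative 'the butter melted'.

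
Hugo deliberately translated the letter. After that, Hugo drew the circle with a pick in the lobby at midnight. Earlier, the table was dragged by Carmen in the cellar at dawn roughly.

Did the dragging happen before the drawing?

The narrative orders the dragging before the drawing.

yes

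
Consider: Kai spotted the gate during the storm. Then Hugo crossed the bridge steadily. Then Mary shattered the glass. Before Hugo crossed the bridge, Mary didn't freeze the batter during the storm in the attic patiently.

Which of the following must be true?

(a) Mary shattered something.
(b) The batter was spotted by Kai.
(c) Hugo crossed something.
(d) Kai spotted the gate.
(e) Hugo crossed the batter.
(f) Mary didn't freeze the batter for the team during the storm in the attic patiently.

(a) Entailed — this follows by dropping conjuncts from the shattering event's description.
(b) Not entailed — Kai spotted the gate, not the batter; the batter belongs to the freezing event.
(c) Entailed — the original entails any weakening of itself; this just drops 'steadily' and generalizes the patient.
(d) Entailed — this follows by dropping conjuncts from the spotting event's description.
(e) Not entailed — Hugo crossed the bridge, not the batter; the batter belongs to the freezing event.
(f) Entailed — under negation, adding a further restriction is entailed: if no such freezing event occurred, none occurred for the team either.

(a), (c), (d), (f)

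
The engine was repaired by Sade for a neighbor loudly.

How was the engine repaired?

loudly

'loudly' marks the manner of the repairing event.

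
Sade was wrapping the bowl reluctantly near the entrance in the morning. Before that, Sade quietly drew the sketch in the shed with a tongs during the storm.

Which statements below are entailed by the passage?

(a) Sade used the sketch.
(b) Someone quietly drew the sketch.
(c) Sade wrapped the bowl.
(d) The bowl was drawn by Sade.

(a) Not entailed — the sketch is the patient, not an instrument — Sade used a tongs.
(b) Entailed — the original entails any weakening of itself; this just drops 'with a tongs', 'in the shed', 'during the storm' and generalizes the agent.
(c) Not entailed — 'was wrapping' is progressive on an accomplishment; it does not entail the completed 'wrapped'.
(d) Not entailed — Sade drew the sketch, not the bowl; the bowl belongs to the wrapping event.

(b)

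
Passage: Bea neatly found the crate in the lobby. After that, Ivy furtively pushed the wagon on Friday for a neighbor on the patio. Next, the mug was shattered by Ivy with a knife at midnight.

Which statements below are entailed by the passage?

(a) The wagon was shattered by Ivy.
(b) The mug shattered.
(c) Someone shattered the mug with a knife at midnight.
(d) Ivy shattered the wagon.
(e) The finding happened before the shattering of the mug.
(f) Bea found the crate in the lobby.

(a) Not entailed — Ivy shattered the mug, not the wagon; the wagon belongs to the pushing event.
(b) Entailed — 'Ivy shattered the mug' is causative; it entails the inchoative 'the mug shattered'.
(c) Entailed — every conjunct here is already in the original shattering event.
(d) Not entailed — Ivy shattered the mug, not the wagon; the wagon belongs to the pushing event.
(e) Entailed — the narrative places the finding before the shattering.
(f) Entailed — dropping 'neatly' leaves a sub-description the original still satisfies.

(b), (c), (e), (f)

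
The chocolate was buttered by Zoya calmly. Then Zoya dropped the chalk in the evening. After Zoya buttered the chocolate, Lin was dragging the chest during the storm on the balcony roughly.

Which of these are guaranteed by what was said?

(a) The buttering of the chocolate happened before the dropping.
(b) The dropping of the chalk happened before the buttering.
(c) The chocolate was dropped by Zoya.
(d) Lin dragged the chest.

(a), (d)

(a) Entailed — the narrative places the buttering before the dropping.
(b) Not entailed — the narrative places the buttering before the dropping, not after.
(c) Not entailed — Zoya dropped the chalk, not the chocolate; the chocolate belongs to the buttering event.
(d) Entailed — 'drag' is an activity; 'was dragging' entails that some dragging happened, so 'dragged' holds.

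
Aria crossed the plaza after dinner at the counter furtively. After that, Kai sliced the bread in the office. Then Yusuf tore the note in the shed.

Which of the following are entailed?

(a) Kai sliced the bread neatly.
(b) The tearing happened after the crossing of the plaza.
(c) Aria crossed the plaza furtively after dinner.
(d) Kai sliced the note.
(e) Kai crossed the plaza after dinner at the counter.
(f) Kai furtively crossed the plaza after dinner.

(a) Not entailed — 'neatly' adds information not in the original event.
(b) Entailed — the narrative places the crossing before the tearing.
(c) Entailed — the original entails any weakening of itself; this just drops 'at the counter'.
(d) Not entailed — Kai sliced the bread, not the note; the note belongs to the tearing event.
(e) Not entailed — the passage has Aria crossing the plaza, not Kai.
(f) Not entailed — the passage has Aria crossing the plaza, not Kai.

(b), (c)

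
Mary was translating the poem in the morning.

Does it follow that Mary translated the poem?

'was translating' is progressive; for an accomplishment like 'translate the poem', it doesn't entail completion.

no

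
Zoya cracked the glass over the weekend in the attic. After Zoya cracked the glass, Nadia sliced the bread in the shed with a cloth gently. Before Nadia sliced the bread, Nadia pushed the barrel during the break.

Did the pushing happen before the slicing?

yes

The narrative orders the pushing before the slicing.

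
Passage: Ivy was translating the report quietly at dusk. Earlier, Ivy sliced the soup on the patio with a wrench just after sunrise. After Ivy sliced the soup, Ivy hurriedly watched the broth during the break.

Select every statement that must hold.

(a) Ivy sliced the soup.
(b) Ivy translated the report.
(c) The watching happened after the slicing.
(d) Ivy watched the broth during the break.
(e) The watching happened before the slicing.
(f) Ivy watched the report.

(a), (c), (d)

(a) Entailed — dropping 'on the patio', 'with a wrench', 'just after sunrise' leaves a sub-description the original still satisfies.
(b) Not entailed — 'was translating' is progressive on an accomplishment; it does not entail the completed 'translated'.
(c) Entailed — the narrative places the slicing before the watching.
(d) Entailed — every conjunct here is already in the original watching event.
(e) Not entailed — the narrative places the slicing before the watching, not after.
(f) Not entailed — Ivy watched the broth, not the report; the report belongs to the translating event.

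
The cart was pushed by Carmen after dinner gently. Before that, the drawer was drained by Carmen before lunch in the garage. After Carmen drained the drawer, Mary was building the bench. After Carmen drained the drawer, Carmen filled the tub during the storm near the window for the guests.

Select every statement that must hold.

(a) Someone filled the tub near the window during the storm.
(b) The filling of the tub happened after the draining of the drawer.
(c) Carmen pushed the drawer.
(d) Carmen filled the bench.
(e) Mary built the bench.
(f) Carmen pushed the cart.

(a) Entailed — dropping 'for the guests' and generalizing the agent leaves a sub-description the original still satisfies.
(b) Entailed — the narrative places the draining before the filling.
(c) Not entailed — Carmen pushed the cart, not the drawer; the drawer belongs to the draining event.
(d) Not entailed — Carmen filled the tub, not the bench; the bench belongs to the building event.
(e) Not entailed — 'was building' is progressive on an accomplishment; it does not entail the completed 'built'.
(f) Entailed — this follows by dropping conjuncts from the pushing event's description.

(a), (b), (f)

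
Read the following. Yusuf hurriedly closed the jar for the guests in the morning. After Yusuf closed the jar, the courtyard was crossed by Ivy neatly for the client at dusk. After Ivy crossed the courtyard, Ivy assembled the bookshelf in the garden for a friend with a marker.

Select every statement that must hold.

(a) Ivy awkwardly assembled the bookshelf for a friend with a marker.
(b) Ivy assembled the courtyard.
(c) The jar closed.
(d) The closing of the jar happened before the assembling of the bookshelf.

(c), (d)

(a) Not entailed — 'awkwardly' adds information not in the original event.
(b) Not entailed — Ivy assembled the bookshelf, not the courtyard; the courtyard belongs to the crossing event.
(c) Entailed — 'Yusuf closed the jar' is causative; it entails the inchoative 'the jar closed'.
(d) Entailed — the narrative places the closing before the assembling.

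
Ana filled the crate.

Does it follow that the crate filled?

'Ana filled the crate' is the causative; it entails the inchoative 'the crate filled'.

yes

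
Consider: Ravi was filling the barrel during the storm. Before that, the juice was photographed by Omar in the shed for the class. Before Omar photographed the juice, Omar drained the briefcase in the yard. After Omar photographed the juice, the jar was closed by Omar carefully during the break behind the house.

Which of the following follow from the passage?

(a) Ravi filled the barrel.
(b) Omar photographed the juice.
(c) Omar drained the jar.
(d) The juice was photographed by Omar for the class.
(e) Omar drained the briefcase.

(a) Not entailed — 'was filling' is progressive on an accomplishment; it does not entail the completed 'filled'.
(b) Entailed — dropping 'for the class', 'in the shed' leaves a sub-description the original still satisfies.
(c) Not entailed — Omar drained the briefcase, not the jar; the jar belongs to the closing event.
(d) Entailed — dropping 'in the shed' leaves a sub-description the original still satisfies.
(e) Entailed — dropping 'in the yard' leaves a sub-description the original still satisfies.

(b), (d), (e)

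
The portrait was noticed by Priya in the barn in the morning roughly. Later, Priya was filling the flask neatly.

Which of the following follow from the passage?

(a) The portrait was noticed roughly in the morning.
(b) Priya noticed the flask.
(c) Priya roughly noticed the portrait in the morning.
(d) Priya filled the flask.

(a), (c)

(a) Entailed — every conjunct here is already in the original noticing event.
(b) Not entailed — Priya noticed the portrait, not the flask; the flask belongs to the filling event.
(c) Entailed — the original entails any weakening of itself; this just drops 'in the barn'.
(d) Not entailed — 'was filling' is progressive on an accomplishment; it does not entail the completed 'filled'.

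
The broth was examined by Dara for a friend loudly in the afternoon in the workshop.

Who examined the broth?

Dara

'Dara' marks the agent of the examining event.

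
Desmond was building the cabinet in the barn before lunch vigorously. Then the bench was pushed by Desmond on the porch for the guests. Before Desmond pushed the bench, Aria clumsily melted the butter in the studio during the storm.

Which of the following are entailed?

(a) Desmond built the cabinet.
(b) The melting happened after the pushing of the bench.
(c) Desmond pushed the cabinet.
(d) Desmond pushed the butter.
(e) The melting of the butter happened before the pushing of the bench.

(a) Not entailed — 'was building' is progressive on an accomplishment; it does not entail the completed 'built'.
(b) Not entailed — the narrative places the melting before the pushing, not after.
(c) Not entailed — Desmond pushed the bench, not the cabinet; the cabinet belongs to the building event.
(d) Not entailed — Desmond pushed the bench, not the butter; the butter belongs to the melting event.
(e) Entailed — the narrative places the melting before the pushing.

(e)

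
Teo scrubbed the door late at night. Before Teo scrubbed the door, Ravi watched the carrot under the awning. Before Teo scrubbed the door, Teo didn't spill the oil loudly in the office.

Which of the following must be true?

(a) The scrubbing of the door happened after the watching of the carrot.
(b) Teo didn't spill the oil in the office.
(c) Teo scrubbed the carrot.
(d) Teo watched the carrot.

(a)

(a) Entailed — the narrative places the watching before the scrubbing.
(b) Not entailed — dropping 'loudly' under negation is not valid — the original leaves open that Teo spilled the oil some other way.
(c) Not entailed — Teo scrubbed the door, not the carrot; the carrot belongs to the watching event.
(d) Not entailed — the passage has Ravi watching the carrot, not Teo.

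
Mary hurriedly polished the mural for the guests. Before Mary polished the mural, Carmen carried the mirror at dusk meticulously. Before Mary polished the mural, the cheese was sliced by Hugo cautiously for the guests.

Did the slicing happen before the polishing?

The narrative orders the slicing before the polishing.

yes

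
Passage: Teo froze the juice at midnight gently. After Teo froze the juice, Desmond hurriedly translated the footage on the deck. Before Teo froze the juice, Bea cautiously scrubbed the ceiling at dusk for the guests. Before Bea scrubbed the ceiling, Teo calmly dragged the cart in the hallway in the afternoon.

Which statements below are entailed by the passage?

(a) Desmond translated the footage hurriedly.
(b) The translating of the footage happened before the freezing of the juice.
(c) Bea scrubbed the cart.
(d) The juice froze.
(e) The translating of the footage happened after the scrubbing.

(a), (d), (e)

(a) Entailed — every conjunct here is already in the original translating event.
(b) Not entailed — the narrative places the freezing before the translating, not after.
(c) Not entailed — Bea scrubbed the ceiling, not the cart; the cart belongs to the dragging event.
(d) Entailed — 'Teo froze the juice' is causative; it entails the inchoative 'the juice froze'.
(e) Entailed — the narrative places the scrubbing before the translating.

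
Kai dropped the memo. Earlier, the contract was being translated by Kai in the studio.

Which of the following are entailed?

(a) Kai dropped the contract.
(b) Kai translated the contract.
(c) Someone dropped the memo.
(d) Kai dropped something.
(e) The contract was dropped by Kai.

(c), (d)

(a) Not entailed — Kai dropped the memo, not the contract; the contract belongs to the translating event.
(b) Not entailed — 'was translating' is progressive on an accomplishment; it does not entail the completed 'translated'.
(c) Entailed — every conjunct here is already in the original dropping event.
(d) Entailed — this follows by dropping conjuncts from the dropping event's description.
(e) Not entailed — Kai dropped the memo, not the contract; the contract belongs to the translating event.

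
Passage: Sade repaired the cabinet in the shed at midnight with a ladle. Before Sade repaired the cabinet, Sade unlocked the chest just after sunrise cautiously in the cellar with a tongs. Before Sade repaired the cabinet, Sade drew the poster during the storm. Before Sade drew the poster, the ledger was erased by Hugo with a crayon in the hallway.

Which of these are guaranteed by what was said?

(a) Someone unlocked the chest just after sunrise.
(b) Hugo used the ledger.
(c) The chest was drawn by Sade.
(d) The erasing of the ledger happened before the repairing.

(a) Entailed — dropping 'with a tongs', 'in the cellar', 'cautiously' and generalizing the agent leaves a sub-description the original still satisfies.
(b) Not entailed — the ledger is the patient, not an instrument — Hugo used a crayon.
(c) Not entailed — Sade drew the poster, not the chest; the chest belongs to the unlocking event.
(d) Entailed — the narrative places the erasing before the repairing.

(a), (d)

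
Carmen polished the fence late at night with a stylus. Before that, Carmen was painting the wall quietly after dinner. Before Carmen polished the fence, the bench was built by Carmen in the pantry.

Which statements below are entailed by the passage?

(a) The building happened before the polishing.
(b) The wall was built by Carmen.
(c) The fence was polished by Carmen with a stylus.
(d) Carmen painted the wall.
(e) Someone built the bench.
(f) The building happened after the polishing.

(a), (c), (e)

(a) Entailed — the narrative places the building before the polishing.
(b) Not entailed — Carmen built the bench, not the wall; the wall belongs to the painting event.
(c) Entailed — dropping 'late at night' leaves a sub-description the original still satisfies.
(d) Not entailed — 'was painting' is progressive on an accomplishment; it does not entail the completed 'painted'.
(e) Entailed — dropping 'in the pantry' and generalizing the agent leaves a sub-description the original still satisfies.
(f) Not entailed — the narrative places the building before the polishing, not after.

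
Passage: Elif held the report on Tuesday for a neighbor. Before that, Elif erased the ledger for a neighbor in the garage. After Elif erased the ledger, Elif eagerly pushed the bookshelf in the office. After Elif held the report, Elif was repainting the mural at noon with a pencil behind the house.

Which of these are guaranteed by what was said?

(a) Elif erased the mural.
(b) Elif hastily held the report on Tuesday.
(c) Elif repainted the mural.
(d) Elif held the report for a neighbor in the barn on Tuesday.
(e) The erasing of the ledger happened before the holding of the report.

(e)

(a) Not entailed — Elif erased the ledger, not the mural; the mural belongs to the repainting event.
(b) Not entailed — 'hastily' adds information not in the original event.
(c) Not entailed — 'was repainting' is progressive on an accomplishment; it does not entail the completed 'repainted'.
(d) Not entailed — 'in the barn' adds information not in the original event.
(e) Entailed — the narrative places the erasing before the holding.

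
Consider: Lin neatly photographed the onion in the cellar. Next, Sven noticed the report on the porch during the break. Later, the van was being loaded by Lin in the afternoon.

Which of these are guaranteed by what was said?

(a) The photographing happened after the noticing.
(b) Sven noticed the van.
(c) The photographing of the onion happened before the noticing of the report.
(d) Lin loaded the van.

(a) Not entailed — the narrative places the photographing before the noticing, not after.
(b) Not entailed — Sven noticed the report, not the van; the van belongs to the loading event.
(c) Entailed — the narrative places the photographing before the noticing.
(d) Not entailed — 'was loading' is progressive on an accomplishment; it does not entail the completed 'loaded'.

(c)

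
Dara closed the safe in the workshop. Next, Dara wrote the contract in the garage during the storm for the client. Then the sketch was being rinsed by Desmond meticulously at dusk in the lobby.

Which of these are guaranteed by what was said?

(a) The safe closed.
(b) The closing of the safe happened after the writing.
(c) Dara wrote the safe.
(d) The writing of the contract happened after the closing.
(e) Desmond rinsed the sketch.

(a), (d), (e)

(a) Entailed — 'Dara closed the safe' is causative; it entails the inchoative 'the safe closed'.
(b) Not entailed — the narrative places the closing before the writing, not after.
(c) Not entailed — Dara wrote the contract, not the safe; the safe belongs to the closing event.
(d) Entailed — the narrative places the closing before the writing.
(e) Entailed — 'rinse' is an activity; 'was rinsing' entails that some rinsing happened, so 'rinsed' holds.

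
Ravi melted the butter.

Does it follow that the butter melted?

yes

'Ravi melted the butter' is the causative; it entails the inchoative 'the butter melted'.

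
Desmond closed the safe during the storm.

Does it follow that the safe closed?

'Desmond closed the safe' is the causative; it entails the inchoative 'the safe closed'.

yes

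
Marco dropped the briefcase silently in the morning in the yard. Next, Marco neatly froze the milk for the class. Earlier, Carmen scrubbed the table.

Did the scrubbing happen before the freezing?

yes

The narrative orders the scrubbing before the freezing.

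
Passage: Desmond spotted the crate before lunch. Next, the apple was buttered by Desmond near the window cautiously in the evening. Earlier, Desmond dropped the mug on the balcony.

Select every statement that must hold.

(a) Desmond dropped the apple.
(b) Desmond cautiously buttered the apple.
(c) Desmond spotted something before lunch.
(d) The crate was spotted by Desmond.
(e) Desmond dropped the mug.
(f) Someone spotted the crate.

(a) Not entailed — Desmond dropped the mug, not the apple; the apple belongs to the buttering event.
(b) Entailed — dropping 'near the window', 'in the evening' leaves a sub-description the original still satisfies.
(c) Entailed — this follows by dropping conjuncts from the spotting event's description.
(d) Entailed — dropping 'before lunch' leaves a sub-description the original still satisfies.
(e) Entailed — the original entails any weakening of itself; this just drops 'on the balcony'.
(f) Entailed — every conjunct here is already in the original spotting event.

(b), (c), (d), (e), (f)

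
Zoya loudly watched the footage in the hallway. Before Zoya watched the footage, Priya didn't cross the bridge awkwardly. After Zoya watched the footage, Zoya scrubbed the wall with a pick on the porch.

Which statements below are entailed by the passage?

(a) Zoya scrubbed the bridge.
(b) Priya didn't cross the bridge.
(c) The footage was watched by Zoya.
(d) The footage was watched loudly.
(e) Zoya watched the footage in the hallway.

(a) Not entailed — Zoya scrubbed the wall, not the bridge; the bridge belongs to the crossing event.
(b) Not entailed — dropping 'awkwardly' under negation is not valid — the original leaves open that Priya crossed the bridge some other way.
(c) Entailed — the original entails any weakening of itself; this just drops 'loudly', 'in the hallway'.
(d) Entailed — dropping 'in the hallway' and generalizing the agent leaves a sub-description the original still satisfies.
(e) Entailed — the original entails any weakening of itself; this just drops 'loudly'.

(c), (d), (e)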